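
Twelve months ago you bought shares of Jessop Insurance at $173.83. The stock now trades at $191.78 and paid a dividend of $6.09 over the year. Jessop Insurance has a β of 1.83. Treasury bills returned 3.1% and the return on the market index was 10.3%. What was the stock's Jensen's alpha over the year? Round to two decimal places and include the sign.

Realised HPR = (P1 + D1 − P0) / P0 = (191.78 + 6.09 − 173.83) / 173.83 = 24.04 / 173.83 = 13.8296%
MRP = 10.3% − 3.1% = 7.20%
CAPM required = R_f + β·MRP = 3.1% + 1.83 × 7.2% = 16.2760%
α = realised − required = 13.8296% − 16.2760% = -2.45%

-2.45%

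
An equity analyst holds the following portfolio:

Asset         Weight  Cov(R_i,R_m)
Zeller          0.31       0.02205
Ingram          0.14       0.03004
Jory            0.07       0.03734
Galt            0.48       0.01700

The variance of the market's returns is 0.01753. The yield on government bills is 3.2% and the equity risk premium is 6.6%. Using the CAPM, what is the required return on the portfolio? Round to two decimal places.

β_Zeller = 0.02205 / 0.01753 = 1.2578
β_Ingram = 0.03004 / 0.01753 = 1.7136
β_Jory = 0.03734 / 0.01753 = 2.1301
β_Galt = 0.01700 / 0.01753 = 0.9698
β_P = Σ w_i β_i = 0.31×1.2578 + 0.14×1.7136 + 0.07×2.1301 + 0.48×0.9698 = 1.2444
E(R_P) = R_f + β_P × MRP = 3.2% + 1.2444 × 6.6% = 11.41%

11.41%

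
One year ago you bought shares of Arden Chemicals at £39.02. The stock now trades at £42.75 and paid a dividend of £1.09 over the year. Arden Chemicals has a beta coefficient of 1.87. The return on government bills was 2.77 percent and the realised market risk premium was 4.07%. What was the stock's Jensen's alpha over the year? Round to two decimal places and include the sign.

+1.97%

Realised HPR = (P1 + D1 − P0) / P0 = (42.75 + 1.09 − 39.02) / 39.02 = 4.82 / 39.02 = 12.3526%
CAPM required = R_f + β·MRP = 2.77% + 1.87 × 4.07% = 10.3809%
α = realised − required = 12.3526% − 10.3809% = +1.97%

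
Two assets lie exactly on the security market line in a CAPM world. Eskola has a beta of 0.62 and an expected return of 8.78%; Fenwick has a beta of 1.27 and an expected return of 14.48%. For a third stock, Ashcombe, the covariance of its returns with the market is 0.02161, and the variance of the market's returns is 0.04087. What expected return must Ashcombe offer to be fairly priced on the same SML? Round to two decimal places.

MRP = (14.48% − 8.78%) / (1.27 − 0.62) = 8.7692%
R_f = 8.78% − 0.62 × 8.7692% = 3.3431%
β_Ashcombe = Cov / Var(R_m) = 0.02161 / 0.04087 = 0.5287
E(R_Ashcombe) = R_f + β × MRP = 3.3431% + 0.5287 × 8.7692% = 7.98%

7.98%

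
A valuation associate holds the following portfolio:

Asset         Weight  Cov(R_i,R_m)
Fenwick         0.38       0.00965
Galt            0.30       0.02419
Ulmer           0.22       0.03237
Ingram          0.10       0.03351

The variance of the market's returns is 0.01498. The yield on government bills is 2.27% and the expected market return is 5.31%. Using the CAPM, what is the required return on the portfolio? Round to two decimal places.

β_Fenwick = 0.00965 / 0.01498 = 0.6442
β_Galt = 0.02419 / 0.01498 = 1.6148
β_Ulmer = 0.03237 / 0.01498 = 2.1609
β_Ingram = 0.03351 / 0.01498 = 2.2370
β_P = Σ w_i β_i = 0.38×0.6442 + 0.30×1.6148 + 0.22×2.1609 + 0.10×2.2370 = 1.4283
MRP = 5.31% − 2.27% = 3.04%
E(R_P) = R_f + β_P × MRP = 2.27% + 1.4283 × 3.04% = 6.61%

6.61%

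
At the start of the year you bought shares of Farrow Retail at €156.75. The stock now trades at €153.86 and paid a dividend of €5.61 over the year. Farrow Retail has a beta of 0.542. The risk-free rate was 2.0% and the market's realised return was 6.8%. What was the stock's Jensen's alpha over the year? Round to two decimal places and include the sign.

-2.87%

Realised HPR = (P1 + D1 − P0) / P0 = (153.86 + 5.61 − 156.75) / 156.75 = 2.72 / 156.75 = 1.7352%
MRP = 6.8% − 2.0% = 4.80%
CAPM required = R_f + β·MRP = 2.0% + 0.542 × 4.8% = 4.6016%
α = realised − required = 1.7352% − 4.6016% = -2.87%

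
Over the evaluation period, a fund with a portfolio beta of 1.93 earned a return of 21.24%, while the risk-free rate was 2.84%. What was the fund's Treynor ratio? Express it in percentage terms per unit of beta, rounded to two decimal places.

Treynor = (R_P − R_f) / β_P = (21.24% − 2.84%) / 1.9300 = 18.40% / 1.9300 = 9.53%

9.53%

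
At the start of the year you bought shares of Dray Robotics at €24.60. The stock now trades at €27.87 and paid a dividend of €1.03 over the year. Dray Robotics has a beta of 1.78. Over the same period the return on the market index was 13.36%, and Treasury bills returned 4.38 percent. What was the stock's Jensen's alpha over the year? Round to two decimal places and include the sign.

-2.88%

Realised HPR = (P1 + D1 − P0) / P0 = (27.87 + 1.03 − 24.60) / 24.60 = 4.30 / 24.60 = 17.4797%
MRP = 13.36% − 4.38% = 8.98%
CAPM required = R_f + β·MRP = 4.38% + 1.78 × 8.98% = 20.3644%
α = realised − required = 17.4797% − 20.3644% = -2.88%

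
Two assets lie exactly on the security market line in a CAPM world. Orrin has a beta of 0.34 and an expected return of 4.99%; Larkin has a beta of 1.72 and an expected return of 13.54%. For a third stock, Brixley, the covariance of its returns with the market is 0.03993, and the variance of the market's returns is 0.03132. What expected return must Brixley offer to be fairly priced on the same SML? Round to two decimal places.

MRP = (13.54% − 4.99%) / (1.72 − 0.34) = 6.1957%
R_f = 4.99% − 0.34 × 6.1957% = 2.8835%
β_Brixley = Cov / Var(R_m) = 0.03993 / 0.03132 = 1.2749
E(R_Brixley) = R_f + β × MRP = 2.8835% + 1.2749 × 6.1957% = 10.78%

10.78%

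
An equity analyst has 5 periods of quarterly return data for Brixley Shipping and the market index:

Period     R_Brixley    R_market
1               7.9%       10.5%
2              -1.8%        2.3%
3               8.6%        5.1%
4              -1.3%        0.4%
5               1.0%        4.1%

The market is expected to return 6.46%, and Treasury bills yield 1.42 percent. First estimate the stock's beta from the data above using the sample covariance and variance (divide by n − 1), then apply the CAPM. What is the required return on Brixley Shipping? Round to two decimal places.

6.77%

Mean R_i = (7.9 − 1.8 + 8.6 − 1.3 + 1.0) / 5 = 2.8800%
Mean R_m = (10.5 + 2.3 + 5.1 + 0.4 + 4.1) / 5 = 4.4800%
Σ(R_i − R̄_i)(R_m − R̄_m) = 61.7380  ⇒  Cov = 61.7380 / 4 = 15.4345
Σ(R_m − R̄_m)² = 58.1680  ⇒  Var(R_m) = 58.1680 / 4 = 14.5420
β = Cov / Var(R_m) = 15.4345 / 14.5420 = 1.0614
MRP = 6.46% − 1.42% = 5.04%
E(R) = R_f + β × MRP = 1.42% + 1.0614 × 5.04% = 6.77%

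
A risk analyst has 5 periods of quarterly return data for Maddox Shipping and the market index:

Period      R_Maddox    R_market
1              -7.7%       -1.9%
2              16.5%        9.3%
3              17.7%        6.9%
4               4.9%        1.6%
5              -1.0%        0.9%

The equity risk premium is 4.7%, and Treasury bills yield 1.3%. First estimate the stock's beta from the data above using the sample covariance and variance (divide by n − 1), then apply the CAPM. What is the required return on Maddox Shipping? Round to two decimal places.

Mean R_i = (-7.7 + 16.5 + 17.7 + 4.9 − 1.0) / 5 = 6.0800%
Mean R_m = (-1.9 + 9.3 + 6.9 + 1.6 + 0.9) / 5 = 3.3600%
Σ(R_i − R̄_i)(R_m − R̄_m) = 195.0060  ⇒  Cov = 195.0060 / 4 = 48.7515
Σ(R_m − R̄_m)² = 84.6320  ⇒  Var(R_m) = 84.6320 / 4 = 21.1580
β = Cov / Var(R_m) = 48.7515 / 21.1580 = 2.3042
E(R) = R_f + β × MRP = 1.3% + 2.3042 × 4.7% = 12.13%

12.13%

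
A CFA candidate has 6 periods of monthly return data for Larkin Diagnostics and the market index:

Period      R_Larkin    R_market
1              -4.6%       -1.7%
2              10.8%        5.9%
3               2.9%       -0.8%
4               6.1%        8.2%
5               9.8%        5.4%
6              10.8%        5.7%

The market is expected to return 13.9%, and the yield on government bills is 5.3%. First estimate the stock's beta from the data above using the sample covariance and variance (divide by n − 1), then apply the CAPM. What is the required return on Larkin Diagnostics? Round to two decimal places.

15.69%

Mean R_i = (-4.6 + 10.8 + 2.9 + 6.1 + 9.8 + 10.8) / 6 = 5.9667%
Mean R_m = (-1.7 + 5.9 − 0.8 + 8.2 + 5.4 + 5.7) / 6 = 3.7833%
Σ(R_i − R̄_i)(R_m − R̄_m) = 98.2767  ⇒  Cov = 98.2767 / 5 = 19.6553
Σ(R_m − R̄_m)² = 81.3483  ⇒  Var(R_m) = 81.3483 / 5 = 16.2697
β = Cov / Var(R_m) = 19.6553 / 16.2697 = 1.2081
MRP = 13.9% − 5.3% = 8.60%
E(R) = R_f + β × MRP = 5.3% + 1.2081 × 8.6% = 15.69%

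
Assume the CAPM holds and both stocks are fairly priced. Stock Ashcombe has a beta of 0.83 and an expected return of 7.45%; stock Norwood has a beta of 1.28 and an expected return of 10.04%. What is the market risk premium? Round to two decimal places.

Both satisfy E(R) = R_f + β·MRP, so the slope of the SML is
MRP = (10.04% − 7.45%) / (1.28 − 0.83) = 2.59% / 0.45 = 5.7556%

5.76%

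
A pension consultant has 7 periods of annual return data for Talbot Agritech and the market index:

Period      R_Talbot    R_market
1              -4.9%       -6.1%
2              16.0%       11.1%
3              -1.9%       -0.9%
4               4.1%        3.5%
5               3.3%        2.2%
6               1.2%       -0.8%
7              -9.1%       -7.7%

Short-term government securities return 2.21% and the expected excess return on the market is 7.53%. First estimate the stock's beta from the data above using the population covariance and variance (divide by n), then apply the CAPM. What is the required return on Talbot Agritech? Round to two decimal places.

11.65%

Mean R_i = (-4.9 + 16.0 − 1.9 + 4.1 + 3.3 + 1.2 − 9.1) / 7 = 1.2429%
Mean R_m = (-6.1 + 11.1 − 0.9 + 3.5 + 2.2 − 0.8 − 7.7) / 7 = 0.1857%
Σ(R_i − R̄_i)(R_m − R̄_m) = 298.3043  ⇒  Cov = 298.3043 / 7 = 42.6149
Σ(R_m − R̄_m)² = 238.0086  ⇒  Var(R_m) = 238.0086 / 7 = 34.0012
β = Cov / Var(R_m) = 42.6149 / 34.0012 = 1.2533
E(R) = R_f + β × MRP = 2.21% + 1.2533 × 7.53% = 11.65%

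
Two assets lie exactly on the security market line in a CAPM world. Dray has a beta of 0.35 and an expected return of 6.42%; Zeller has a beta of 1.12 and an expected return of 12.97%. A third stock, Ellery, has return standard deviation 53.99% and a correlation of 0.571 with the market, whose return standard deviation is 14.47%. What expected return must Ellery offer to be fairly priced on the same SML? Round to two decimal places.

MRP = (12.97% − 6.42%) / (1.12 − 0.35) = 8.5065%
R_f = 6.42% − 0.35 × 8.5065% = 3.4427%
β_Ellery = ρ·σ_i/σ_m = 0.571 × 53.99 / 14.47 = 2.1305
E(R_Ellery) = R_f + β × MRP = 3.4427% + 2.1305 × 8.5065% = 21.57%

21.57%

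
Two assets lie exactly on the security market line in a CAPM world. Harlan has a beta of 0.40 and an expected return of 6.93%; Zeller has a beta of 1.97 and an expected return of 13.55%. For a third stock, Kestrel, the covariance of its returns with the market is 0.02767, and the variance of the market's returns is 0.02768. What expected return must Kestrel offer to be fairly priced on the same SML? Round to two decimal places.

MRP = (13.55% − 6.93%) / (1.97 − 0.40) = 4.2166%
R_f = 6.93% − 0.40 × 4.2166% = 5.2434%
β_Kestrel = Cov / Var(R_m) = 0.02767 / 0.02768 = 0.9996
E(R_Kestrel) = R_f + β × MRP = 5.2434% + 0.9996 × 4.2166% = 9.46%

9.46%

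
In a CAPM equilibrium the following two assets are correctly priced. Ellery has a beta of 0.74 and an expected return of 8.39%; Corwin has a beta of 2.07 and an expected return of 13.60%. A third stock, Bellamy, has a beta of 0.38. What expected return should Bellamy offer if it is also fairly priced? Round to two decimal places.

MRP (SML slope) = (13.60% − 8.39%) / (2.07 − 0.74) = 5.21% / 1.33 = 3.9173%
R_f (intercept) = 8.39% − 0.74 × 3.9173% = 5.4912%
E(R_Bellamy) = R_f + β × MRP = 5.4912% + 0.38 × 3.9173% = 6.98%

6.98%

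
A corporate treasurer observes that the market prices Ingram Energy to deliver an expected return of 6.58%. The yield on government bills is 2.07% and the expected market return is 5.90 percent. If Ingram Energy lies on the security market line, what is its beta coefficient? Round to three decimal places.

MRP = 5.90% − 2.07% = 3.83%
β = (E(R) − R_f) / MRP = (6.58% − 2.07%) / 3.83% = 4.51% / 3.83% = 1.178

1.178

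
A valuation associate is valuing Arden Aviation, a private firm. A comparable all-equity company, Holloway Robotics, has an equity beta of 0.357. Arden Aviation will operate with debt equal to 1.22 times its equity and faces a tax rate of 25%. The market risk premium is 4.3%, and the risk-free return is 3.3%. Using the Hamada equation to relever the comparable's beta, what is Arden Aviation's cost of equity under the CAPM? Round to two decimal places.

6.24%

β_L = β_U × [1 + (1 − t)(D/E)] = 0.357 × [1 + (1 − 0.25) × 1.22]
    = 0.357 × [1 + 0.75 × 1.22] = 0.357 × 1.9150 = 0.6837
E(R) = R_f + β_L × MRP = 3.3% + 0.6837 × 4.3% = 6.24%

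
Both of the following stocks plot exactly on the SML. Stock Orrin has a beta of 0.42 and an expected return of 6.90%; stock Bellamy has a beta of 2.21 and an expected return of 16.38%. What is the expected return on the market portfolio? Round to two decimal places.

9.97%

Both satisfy E(R) = R_f + β·MRP, so the slope of the SML is
MRP = (16.38% − 6.90%) / (2.21 − 0.42) = 9.48% / 1.79 = 5.2961%
R_f = E(R_Orrin) − β_Orrin·MRP = 6.90% − 0.42 × 5.2961% = 4.6756%
E(R_m) = R_f + MRP = 4.6756% + 5.2961% = 9.97%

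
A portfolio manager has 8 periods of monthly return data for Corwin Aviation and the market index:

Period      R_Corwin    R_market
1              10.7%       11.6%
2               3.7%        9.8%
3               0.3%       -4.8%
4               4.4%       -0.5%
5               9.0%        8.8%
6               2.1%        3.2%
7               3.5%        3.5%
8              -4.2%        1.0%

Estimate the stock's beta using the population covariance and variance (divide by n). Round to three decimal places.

0.588

Mean R_i = (10.7 + 3.7 + 0.3 + 4.4 + 9.0 + 2.1 + 3.5 − 4.2) / 8 = 3.6875%
Mean R_m = (11.6 + 9.8 − 4.8 − 0.5 + 8.8 + 3.2 + 3.5 + 1.0) / 8 = 4.0750%
Σ(R_i − R̄_i)(R_m − R̄_m) = 130.4975  ⇒  Cov = 130.4975 / 8 = 16.3122
Σ(R_m − R̄_m)² = 221.9750  ⇒  Var(R_m) = 221.9750 / 8 = 27.7469
β = Cov / Var(R_m) = 16.3122 / 27.7469 = 0.5879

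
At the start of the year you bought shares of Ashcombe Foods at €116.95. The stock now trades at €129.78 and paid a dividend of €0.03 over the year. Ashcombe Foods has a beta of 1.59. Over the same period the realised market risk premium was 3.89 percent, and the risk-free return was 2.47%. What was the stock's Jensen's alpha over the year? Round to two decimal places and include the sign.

+2.34%

Realised HPR = (P1 + D1 − P0) / P0 = (129.78 + 0.03 − 116.95) / 116.95 = 12.86 / 116.95 = 10.9962%
CAPM required = R_f + β·MRP = 2.47% + 1.59 × 3.89% = 8.6551%
α = realised − required = 10.9962% − 8.6551% = +2.34%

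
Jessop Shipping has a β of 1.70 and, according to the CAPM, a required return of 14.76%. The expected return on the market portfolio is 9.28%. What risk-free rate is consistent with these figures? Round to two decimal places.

1.45%

E(R) = R_f + β(E(R_m) − R_f) = R_f(1 − β) + β·E(R_m)
14.76% = R_f × (1 − 1.70) + 1.70 × 9.28%
14.76% = R_f × -0.70 + 15.7760%
R_f = (14.76% − 15.7760%) / -0.70 = 1.45%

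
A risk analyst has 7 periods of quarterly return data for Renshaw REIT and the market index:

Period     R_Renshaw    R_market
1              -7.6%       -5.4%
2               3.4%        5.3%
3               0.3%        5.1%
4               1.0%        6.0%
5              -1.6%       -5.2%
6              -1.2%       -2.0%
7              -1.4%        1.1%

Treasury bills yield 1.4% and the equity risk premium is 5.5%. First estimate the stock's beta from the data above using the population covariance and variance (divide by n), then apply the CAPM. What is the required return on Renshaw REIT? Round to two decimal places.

Mean R_i = (-7.6 + 3.4 + 0.3 + 1.0 − 1.6 − 1.2 − 1.4) / 7 = -1.0143%
Mean R_m = (-5.4 + 5.3 + 5.1 + 6.0 − 5.2 − 2.0 + 1.1) / 7 = 0.7000%
Σ(R_i − R̄_i)(R_m − R̄_m) = 80.7400  ⇒  Cov = 80.7400 / 7 = 11.5343
Σ(R_m − R̄_m)² = 148.0800  ⇒  Var(R_m) = 148.0800 / 7 = 21.1543
β = Cov / Var(R_m) = 11.5343 / 21.1543 = 0.5452
E(R) = R_f + β × MRP = 1.4% + 0.5452 × 5.5% = 4.40%

4.40%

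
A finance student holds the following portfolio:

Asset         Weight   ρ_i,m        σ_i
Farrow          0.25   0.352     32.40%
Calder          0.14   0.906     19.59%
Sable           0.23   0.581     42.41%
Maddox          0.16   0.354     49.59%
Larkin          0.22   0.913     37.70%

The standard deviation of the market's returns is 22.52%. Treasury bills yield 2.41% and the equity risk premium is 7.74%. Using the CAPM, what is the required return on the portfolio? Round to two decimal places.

β_Farrow = 0.352 × 32.40% / 22.52% = 0.5064
β_Calder = 0.906 × 19.59% / 22.52% = 0.7881
β_Sable = 0.581 × 42.41% / 22.52% = 1.0941
β_Maddox = 0.354 × 49.59% / 22.52% = 0.7795
β_Larkin = 0.913 × 37.70% / 22.52% = 1.5284
β_P = Σ w_i β_i = 0.25×0.5064 + 0.14×0.7881 + 0.23×1.0941 + 0.16×0.7795 + 0.22×1.5284 = 0.9495
E(R_P) = R_f + β_P × MRP = 2.41% + 0.9495 × 7.74% = 9.76%

9.76%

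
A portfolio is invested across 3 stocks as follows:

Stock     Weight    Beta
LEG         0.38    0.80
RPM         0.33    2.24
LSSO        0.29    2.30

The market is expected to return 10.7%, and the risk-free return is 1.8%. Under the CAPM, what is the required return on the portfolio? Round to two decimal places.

17.02%

β_P = Σ w_i β_i = 0.38×0.80 + 0.33×2.24 + 0.29×2.30 = 1.7102
MRP = 10.7% − 1.8% = 8.90%
E(R_P) = R_f + β_P × MRP = 1.8% + 1.7102 × 8.9% = 17.02%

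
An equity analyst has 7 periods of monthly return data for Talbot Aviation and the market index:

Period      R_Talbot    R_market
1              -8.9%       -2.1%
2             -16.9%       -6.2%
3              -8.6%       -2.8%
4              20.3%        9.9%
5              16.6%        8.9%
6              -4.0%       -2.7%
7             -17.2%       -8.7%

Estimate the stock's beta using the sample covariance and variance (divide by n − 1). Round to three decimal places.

2.094

Mean R_i = (-8.9 − 16.9 − 8.6 + 20.3 + 16.6 − 4.0 − 17.2) / 7 = -2.6714%
Mean R_m = (-2.1 − 6.2 − 2.8 + 9.9 + 8.9 − 2.7 − 8.7) / 7 = -0.5286%
Σ(R_i − R̄_i)(R_m − R̄_m) = 646.8157  ⇒  Cov = 646.8157 / 6 = 107.8026
Σ(R_m − R̄_m)² = 308.9343  ⇒  Var(R_m) = 308.9343 / 6 = 51.4891
β = Cov / Var(R_m) = 107.8026 / 51.4891 = 2.0937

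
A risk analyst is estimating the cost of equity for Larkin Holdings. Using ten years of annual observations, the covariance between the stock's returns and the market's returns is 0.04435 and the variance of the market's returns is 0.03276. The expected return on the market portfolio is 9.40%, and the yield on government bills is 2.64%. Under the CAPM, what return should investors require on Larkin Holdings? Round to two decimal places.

β = Cov(R_i, R_m) / Var(R_m) = 0.04435 / 0.03276 = 1.3538
MRP = 9.40% − 2.64% = 6.76%
E(R) = R_f + β × MRP = 2.64% + 1.3538 × 6.76% = 11.79%

11.79%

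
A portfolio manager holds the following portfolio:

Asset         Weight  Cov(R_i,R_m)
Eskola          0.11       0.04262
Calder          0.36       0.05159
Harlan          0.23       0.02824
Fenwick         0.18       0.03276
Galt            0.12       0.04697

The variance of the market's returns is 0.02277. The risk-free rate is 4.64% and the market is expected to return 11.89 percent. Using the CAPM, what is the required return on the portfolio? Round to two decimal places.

β_Eskola = 0.04262 / 0.02277 = 1.8718
β_Calder = 0.05159 / 0.02277 = 2.2657
β_Harlan = 0.02824 / 0.02277 = 1.2402
β_Fenwick = 0.03276 / 0.02277 = 1.4387
β_Galt = 0.04697 / 0.02277 = 2.0628
β_P = Σ w_i β_i = 0.11×1.8718 + 0.36×2.2657 + 0.23×1.2402 + 0.18×1.4387 + 0.12×2.0628 = 1.8133
MRP = 11.89% − 4.64% = 7.25%
E(R_P) = R_f + β_P × MRP = 4.64% + 1.8133 × 7.25% = 17.79%

17.79%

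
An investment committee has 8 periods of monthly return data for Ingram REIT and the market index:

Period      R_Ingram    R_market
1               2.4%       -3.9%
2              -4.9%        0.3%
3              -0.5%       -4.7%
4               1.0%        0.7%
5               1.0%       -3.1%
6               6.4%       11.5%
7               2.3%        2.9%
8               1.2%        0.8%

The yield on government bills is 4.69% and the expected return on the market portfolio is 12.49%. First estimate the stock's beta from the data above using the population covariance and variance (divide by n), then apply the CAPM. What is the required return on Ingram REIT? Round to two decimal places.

7.43%

Mean R_i = (2.4 − 4.9 − 0.5 + 1.0 + 1.0 + 6.4 + 2.3 + 1.2) / 8 = 1.1125%
Mean R_m = (-3.9 + 0.3 − 4.7 + 0.7 − 3.1 + 11.5 + 2.9 + 0.8) / 8 = 0.5625%
Σ(R_i − R̄_i)(R_m − R̄_m) = 65.3438  ⇒  Cov = 65.3438 / 8 = 8.1680
Σ(R_m − R̄_m)² = 186.2588  ⇒  Var(R_m) = 186.2588 / 8 = 23.2824
β = Cov / Var(R_m) = 8.1680 / 23.2824 = 0.3508
MRP = 12.49% − 4.69% = 7.80%
E(R) = R_f + β × MRP = 4.69% + 0.3508 × 7.80% = 7.43%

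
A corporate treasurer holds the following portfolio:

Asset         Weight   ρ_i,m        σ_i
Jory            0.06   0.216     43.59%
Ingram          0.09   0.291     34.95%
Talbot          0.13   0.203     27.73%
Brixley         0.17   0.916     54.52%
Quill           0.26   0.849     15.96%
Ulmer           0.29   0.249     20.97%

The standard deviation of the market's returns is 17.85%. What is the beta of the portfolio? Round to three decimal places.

β_Jory = 0.216 × 43.59% / 17.85% = 0.5275
β_Ingram = 0.291 × 34.95% / 17.85% = 0.5698
β_Talbot = 0.203 × 27.73% / 17.85% = 0.3154
β_Brixley = 0.916 × 54.52% / 17.85% = 2.7978
β_Quill = 0.849 × 15.96% / 17.85% = 0.7591
β_Ulmer = 0.249 × 20.97% / 17.85% = 0.2925
β_P = Σ w_i β_i = 0.06×0.5275 + 0.09×0.5698 + 0.13×0.3154 + 0.17×2.7978 + 0.26×0.7591 + 0.29×0.2925 = 0.8818

0.882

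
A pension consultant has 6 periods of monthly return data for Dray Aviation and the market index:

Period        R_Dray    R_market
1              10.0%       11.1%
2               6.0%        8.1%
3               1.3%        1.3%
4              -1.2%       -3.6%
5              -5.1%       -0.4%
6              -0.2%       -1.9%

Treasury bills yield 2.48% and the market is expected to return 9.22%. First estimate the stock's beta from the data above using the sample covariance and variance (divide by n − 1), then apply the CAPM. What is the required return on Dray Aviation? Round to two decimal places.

Mean R_i = (10.0 + 6.0 + 1.3 − 1.2 − 5.1 − 0.2) / 6 = 1.8000%
Mean R_m = (11.1 + 8.1 + 1.3 − 3.6 − 0.4 − 1.9) / 6 = 2.4333%
Σ(R_i − R̄_i)(R_m − R̄_m) = 141.7500  ⇒  Cov = 141.7500 / 5 = 28.3500
Σ(R_m − R̄_m)² = 171.7133  ⇒  Var(R_m) = 171.7133 / 5 = 34.3427
β = Cov / Var(R_m) = 28.3500 / 34.3427 = 0.8255
MRP = 9.22% − 2.48% = 6.74%
E(R) = R_f + β × MRP = 2.48% + 0.8255 × 6.74% = 8.04%

8.04%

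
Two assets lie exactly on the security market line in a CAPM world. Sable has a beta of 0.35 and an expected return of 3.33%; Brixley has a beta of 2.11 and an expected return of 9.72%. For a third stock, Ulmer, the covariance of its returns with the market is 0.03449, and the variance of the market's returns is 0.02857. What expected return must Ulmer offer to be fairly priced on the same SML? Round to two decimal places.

6.44%

MRP = (9.72% − 3.33%) / (2.11 − 0.35) = 3.6307%
R_f = 3.33% − 0.35 × 3.6307% = 2.0593%
β_Ulmer = Cov / Var(R_m) = 0.03449 / 0.02857 = 1.2072
E(R_Ulmer) = R_f + β × MRP = 2.0593% + 1.2072 × 3.6307% = 6.44%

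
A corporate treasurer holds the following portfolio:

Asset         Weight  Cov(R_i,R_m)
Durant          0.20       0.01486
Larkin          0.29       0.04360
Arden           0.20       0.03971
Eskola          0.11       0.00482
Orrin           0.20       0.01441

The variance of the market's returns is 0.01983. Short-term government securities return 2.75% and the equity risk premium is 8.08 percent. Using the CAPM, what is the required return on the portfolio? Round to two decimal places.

β_Durant = 0.01486 / 0.01983 = 0.7494
β_Larkin = 0.04360 / 0.01983 = 2.1987
β_Arden = 0.03971 / 0.01983 = 2.0025
β_Eskola = 0.00482 / 0.01983 = 0.2431
β_Orrin = 0.01441 / 0.01983 = 0.7267
β_P = Σ w_i β_i = 0.20×0.7494 + 0.29×2.1987 + 0.20×2.0025 + 0.11×0.2431 + 0.20×0.7267 = 1.3601
E(R_P) = R_f + β_P × MRP = 2.75% + 1.3601 × 8.08% = 13.74%

13.74%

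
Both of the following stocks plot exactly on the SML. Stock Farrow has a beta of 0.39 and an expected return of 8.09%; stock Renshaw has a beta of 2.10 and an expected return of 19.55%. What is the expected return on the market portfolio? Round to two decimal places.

Both satisfy E(R) = R_f + β·MRP, so the slope of the SML is
MRP = (19.55% − 8.09%) / (2.10 − 0.39) = 11.46% / 1.71 = 6.7018%
R_f = E(R_Farrow) − β_Farrow·MRP = 8.09% − 0.39 × 6.7018% = 5.4763%
E(R_m) = R_f + MRP = 5.4763% + 6.7018% = 12.18%

12.18%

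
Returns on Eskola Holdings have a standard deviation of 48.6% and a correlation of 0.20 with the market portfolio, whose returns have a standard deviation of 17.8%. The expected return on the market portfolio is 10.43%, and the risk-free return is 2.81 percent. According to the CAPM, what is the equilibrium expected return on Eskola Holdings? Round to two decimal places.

β = ρ × σ_i / σ_m = 0.20 × 48.6% / 17.8% = 0.5461
MRP = 10.43% − 2.81% = 7.62%
E(R) = 2.81% + 0.5461 × 7.62% = 6.97%

6.97%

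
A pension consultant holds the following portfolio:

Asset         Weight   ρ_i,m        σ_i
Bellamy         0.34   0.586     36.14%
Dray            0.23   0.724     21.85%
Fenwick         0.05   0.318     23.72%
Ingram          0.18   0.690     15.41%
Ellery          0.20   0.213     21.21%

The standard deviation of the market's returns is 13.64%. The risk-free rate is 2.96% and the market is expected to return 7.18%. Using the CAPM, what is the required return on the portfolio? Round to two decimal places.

7.30%

β_Bellamy = 0.586 × 36.14% / 13.64% = 1.5526
β_Dray = 0.724 × 21.85% / 13.64% = 1.1598
β_Fenwick = 0.318 × 23.72% / 13.64% = 0.5530
β_Ingram = 0.690 × 15.41% / 13.64% = 0.7795
β_Ellery = 0.213 × 21.21% / 13.64% = 0.3312
β_P = Σ w_i β_i = 0.34×1.5526 + 0.23×1.1598 + 0.05×0.5530 + 0.18×0.7795 + 0.20×0.3312 = 1.0288
MRP = 7.18% − 2.96% = 4.22%
E(R_P) = R_f + β_P × MRP = 2.96% + 1.0288 × 4.22% = 7.30%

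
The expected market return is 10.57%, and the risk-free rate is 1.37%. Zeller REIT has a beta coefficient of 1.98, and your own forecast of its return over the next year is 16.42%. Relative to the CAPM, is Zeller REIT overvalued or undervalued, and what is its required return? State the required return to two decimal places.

MRP = 10.57% − 1.37% = 9.20%
Required return = R_f + β·MRP = 1.37% + 1.98 × 9.20% = 19.59%
Forecast 16.42% < required 19.59% → the stock plots below the SML → overvalued.

Overvalued; required return 19.59%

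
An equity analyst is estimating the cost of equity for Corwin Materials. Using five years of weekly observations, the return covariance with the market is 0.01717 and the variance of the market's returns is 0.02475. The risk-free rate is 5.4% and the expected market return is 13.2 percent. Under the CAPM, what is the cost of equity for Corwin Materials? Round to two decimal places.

β = Cov(R_i, R_m) / Var(R_m) = 0.01717 / 0.02475 = 0.6937
MRP = 13.2% − 5.4% = 7.80%
E(R) = R_f + β × MRP = 5.4% + 0.6937 × 7.8% = 10.81%

10.81%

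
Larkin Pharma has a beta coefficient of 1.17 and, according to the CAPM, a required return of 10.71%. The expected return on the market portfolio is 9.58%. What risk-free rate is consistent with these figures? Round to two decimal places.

E(R) = R_f + β(E(R_m) − R_f) = R_f(1 − β) + β·E(R_m)
10.71% = R_f × (1 − 1.17) + 1.17 × 9.58%
10.71% = R_f × -0.17 + 11.2086%
R_f = (10.71% − 11.2086%) / -0.17 = 2.93%

2.93%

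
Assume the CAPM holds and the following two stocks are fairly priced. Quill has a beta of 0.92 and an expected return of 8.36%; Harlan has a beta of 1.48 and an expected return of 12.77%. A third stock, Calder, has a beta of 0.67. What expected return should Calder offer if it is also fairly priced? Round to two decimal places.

6.39%

MRP (SML slope) = (12.77% − 8.36%) / (1.48 − 0.92) = 4.41% / 0.56 = 7.8750%
R_f (intercept) = 8.36% − 0.92 × 7.8750% = 1.1150%
E(R_Calder) = R_f + β × MRP = 1.1150% + 0.67 × 7.8750% = 6.39%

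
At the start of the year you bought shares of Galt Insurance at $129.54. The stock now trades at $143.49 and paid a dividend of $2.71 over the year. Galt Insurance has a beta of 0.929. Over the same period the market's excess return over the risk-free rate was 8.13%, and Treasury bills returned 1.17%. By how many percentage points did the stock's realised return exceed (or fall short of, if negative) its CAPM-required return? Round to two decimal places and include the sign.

+4.14%

Realised HPR = (P1 + D1 − P0) / P0 = (143.49 + 2.71 − 129.54) / 129.54 = 16.66 / 129.54 = 12.8609%
CAPM required = R_f + β·MRP = 1.17% + 0.929 × 8.13% = 8.72277%
α = realised − required = 12.8609% − 8.72277% = +4.14%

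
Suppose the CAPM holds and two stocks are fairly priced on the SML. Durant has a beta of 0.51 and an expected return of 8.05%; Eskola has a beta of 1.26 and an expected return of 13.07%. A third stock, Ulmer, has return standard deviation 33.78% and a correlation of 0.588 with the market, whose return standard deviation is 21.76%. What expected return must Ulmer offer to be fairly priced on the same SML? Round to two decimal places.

MRP = (13.07% − 8.05%) / (1.26 − 0.51) = 6.6933%
R_f = 8.05% − 0.51 × 6.6933% = 4.6364%
β_Ulmer = ρ·σ_i/σ_m = 0.588 × 33.78 / 21.76 = 0.9128
E(R_Ulmer) = R_f + β × MRP = 4.6364% + 0.9128 × 6.6933% = 10.75%

10.75%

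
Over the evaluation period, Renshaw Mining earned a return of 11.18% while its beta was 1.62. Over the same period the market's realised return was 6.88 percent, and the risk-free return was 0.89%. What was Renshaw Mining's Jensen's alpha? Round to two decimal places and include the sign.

+0.59%

Market excess return = 6.88% − 0.89% = 5.99%
CAPM benchmark = R_f + β(R_m − R_f) = 0.89% + 1.62 × 5.99% = 10.5938%
α = actual − benchmark = 11.18% − 10.5938% = +0.59%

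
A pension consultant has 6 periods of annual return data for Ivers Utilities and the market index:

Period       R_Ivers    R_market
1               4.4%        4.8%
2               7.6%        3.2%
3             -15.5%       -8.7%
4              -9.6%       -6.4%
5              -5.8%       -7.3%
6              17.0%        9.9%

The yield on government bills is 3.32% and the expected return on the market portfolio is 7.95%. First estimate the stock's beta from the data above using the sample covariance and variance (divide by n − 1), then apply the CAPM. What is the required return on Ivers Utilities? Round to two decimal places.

10.33%

Mean R_i = (4.4 + 7.6 − 15.5 − 9.6 − 5.8 + 17.0) / 6 = -0.3167%
Mean R_m = (4.8 + 3.2 − 8.7 − 6.4 − 7.3 + 9.9) / 6 = -0.7500%
Σ(R_i − R̄_i)(R_m − R̄_m) = 450.9450  ⇒  Cov = 450.9450 / 5 = 90.1890
Σ(R_m − R̄_m)² = 297.8550  ⇒  Var(R_m) = 297.8550 / 5 = 59.5710
β = Cov / Var(R_m) = 90.1890 / 59.5710 = 1.5140
MRP = 7.95% − 3.32% = 4.63%
E(R) = R_f + β × MRP = 3.32% + 1.5140 × 4.63% = 10.33%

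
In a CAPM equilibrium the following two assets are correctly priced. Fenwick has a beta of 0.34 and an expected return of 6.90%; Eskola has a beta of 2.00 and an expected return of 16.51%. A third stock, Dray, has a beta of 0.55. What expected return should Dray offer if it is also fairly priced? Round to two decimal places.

MRP (SML slope) = (16.51% − 6.90%) / (2.00 − 0.34) = 9.61% / 1.66 = 5.7892%
R_f (intercept) = 6.90% − 0.34 × 5.7892% = 4.9317%
E(R_Dray) = R_f + β × MRP = 4.9317% + 0.55 × 5.7892% = 8.12%

8.12%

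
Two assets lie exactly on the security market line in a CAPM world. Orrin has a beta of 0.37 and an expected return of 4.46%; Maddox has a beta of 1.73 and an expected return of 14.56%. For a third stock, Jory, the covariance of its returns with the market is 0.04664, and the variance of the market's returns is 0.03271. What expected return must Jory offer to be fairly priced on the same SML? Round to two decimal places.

MRP = (14.56% − 4.46%) / (1.73 − 0.37) = 7.4265%
R_f = 4.46% − 0.37 × 7.4265% = 1.7122%
β_Jory = Cov / Var(R_m) = 0.04664 / 0.03271 = 1.4259
E(R_Jory) = R_f + β × MRP = 1.7122% + 1.4259 × 7.4265% = 12.30%

12.30%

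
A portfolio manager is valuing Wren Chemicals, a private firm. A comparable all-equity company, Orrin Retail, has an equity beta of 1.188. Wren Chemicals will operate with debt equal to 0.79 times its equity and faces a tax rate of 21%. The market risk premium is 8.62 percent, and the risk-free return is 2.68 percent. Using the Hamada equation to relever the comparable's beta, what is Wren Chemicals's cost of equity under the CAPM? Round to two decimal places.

β_L = β_U × [1 + (1 − t)(D/E)] = 1.188 × [1 + (1 − 0.21) × 0.79]
    = 1.188 × [1 + 0.79 × 0.79] = 1.188 × 1.6241 = 1.9294
E(R) = R_f + β_L × MRP = 2.68% + 1.9294 × 8.62% = 19.31%

19.31%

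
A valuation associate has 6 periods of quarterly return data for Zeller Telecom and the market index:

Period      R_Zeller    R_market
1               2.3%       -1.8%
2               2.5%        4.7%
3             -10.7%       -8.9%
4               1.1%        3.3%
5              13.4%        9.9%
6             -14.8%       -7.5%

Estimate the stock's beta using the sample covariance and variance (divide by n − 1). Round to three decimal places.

1.297

Mean R_i = (2.3 + 2.5 − 10.7 + 1.1 + 13.4 − 14.8) / 6 = -1.0333%
Mean R_m = (-1.8 + 4.7 − 8.9 + 3.3 + 9.9 − 7.5) / 6 = -0.0500%
Σ(R_i − R̄_i)(R_m − R̄_m) = 349.8200  ⇒  Cov = 349.8200 / 5 = 69.9640
Σ(R_m − R̄_m)² = 269.6750  ⇒  Var(R_m) = 269.6750 / 5 = 53.9350
β = Cov / Var(R_m) = 69.9640 / 53.9350 = 1.2972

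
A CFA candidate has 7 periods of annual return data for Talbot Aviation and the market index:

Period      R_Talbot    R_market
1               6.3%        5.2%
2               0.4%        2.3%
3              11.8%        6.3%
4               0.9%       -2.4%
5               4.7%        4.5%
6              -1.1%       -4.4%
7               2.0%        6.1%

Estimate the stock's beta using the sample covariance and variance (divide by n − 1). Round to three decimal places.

Mean R_i = (6.3 + 0.4 + 11.8 + 0.9 + 4.7 − 1.1 + 2.0) / 7 = 3.5714%
Mean R_m = (5.2 + 2.3 + 6.3 − 2.4 + 4.5 − 4.4 + 6.1) / 7 = 2.5143%
Σ(R_i − R̄_i)(R_m − R̄_m) = 81.1929  ⇒  Cov = 81.1929 / 6 = 13.5322
Σ(R_m − R̄_m)² = 110.3486  ⇒  Var(R_m) = 110.3486 / 6 = 18.3914
β = Cov / Var(R_m) = 13.5322 / 18.3914 = 0.7358

0.736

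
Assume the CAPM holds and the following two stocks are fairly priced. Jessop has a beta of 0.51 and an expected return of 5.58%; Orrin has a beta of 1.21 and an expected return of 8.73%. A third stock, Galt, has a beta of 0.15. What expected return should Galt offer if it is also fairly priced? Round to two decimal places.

3.96%

MRP (SML slope) = (8.73% − 5.58%) / (1.21 − 0.51) = 3.15% / 0.70 = 4.5000%
R_f (intercept) = 5.58% − 0.51 × 4.5000% = 3.2850%
E(R_Galt) = R_f + β × MRP = 3.2850% + 0.15 × 4.5000% = 3.96%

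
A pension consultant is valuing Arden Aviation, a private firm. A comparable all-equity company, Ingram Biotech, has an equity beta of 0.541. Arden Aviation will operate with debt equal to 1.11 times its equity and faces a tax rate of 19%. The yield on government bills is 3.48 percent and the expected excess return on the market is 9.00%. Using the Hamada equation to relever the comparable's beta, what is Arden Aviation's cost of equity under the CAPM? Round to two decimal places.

12.73%

β_L = β_U × [1 + (1 − t)(D/E)] = 0.541 × [1 + (1 − 0.19) × 1.11]
    = 0.541 × [1 + 0.81 × 1.11] = 0.541 × 1.8991 = 1.0274
E(R) = R_f + β_L × MRP = 3.48% + 1.0274 × 9.00% = 12.73%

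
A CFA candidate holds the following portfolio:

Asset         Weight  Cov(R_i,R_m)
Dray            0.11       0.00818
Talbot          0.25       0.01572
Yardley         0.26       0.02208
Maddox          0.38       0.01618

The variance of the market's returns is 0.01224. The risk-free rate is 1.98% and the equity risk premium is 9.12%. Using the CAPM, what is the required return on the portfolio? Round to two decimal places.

β_Dray = 0.00818 / 0.01224 = 0.6683
β_Talbot = 0.01572 / 0.01224 = 1.2843
β_Yardley = 0.02208 / 0.01224 = 1.8039
β_Maddox = 0.01618 / 0.01224 = 1.3219
β_P = Σ w_i β_i = 0.11×0.6683 + 0.25×1.2843 + 0.26×1.8039 + 0.38×1.3219 = 1.3659
E(R_P) = R_f + β_P × MRP = 1.98% + 1.3659 × 9.12% = 14.44%

14.44%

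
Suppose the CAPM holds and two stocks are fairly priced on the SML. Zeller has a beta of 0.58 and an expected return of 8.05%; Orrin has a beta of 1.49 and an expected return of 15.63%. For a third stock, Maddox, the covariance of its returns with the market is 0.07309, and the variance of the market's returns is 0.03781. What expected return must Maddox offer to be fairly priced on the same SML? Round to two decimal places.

MRP = (15.63% − 8.05%) / (1.49 − 0.58) = 8.3297%
R_f = 8.05% − 0.58 × 8.3297% = 3.2188%
β_Maddox = Cov / Var(R_m) = 0.07309 / 0.03781 = 1.9331
E(R_Maddox) = R_f + β × MRP = 3.2188% + 1.9331 × 8.3297% = 19.32%

19.32%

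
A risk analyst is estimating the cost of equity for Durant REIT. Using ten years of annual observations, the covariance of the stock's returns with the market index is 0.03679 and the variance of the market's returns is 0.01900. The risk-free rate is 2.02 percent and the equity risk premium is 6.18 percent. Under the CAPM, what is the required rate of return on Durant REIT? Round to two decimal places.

13.99%

β = Cov(R_i, R_m) / Var(R_m) = 0.03679 / 0.01900 = 1.9363
E(R) = R_f + β × MRP = 2.02% + 1.9363 × 6.18% = 13.99%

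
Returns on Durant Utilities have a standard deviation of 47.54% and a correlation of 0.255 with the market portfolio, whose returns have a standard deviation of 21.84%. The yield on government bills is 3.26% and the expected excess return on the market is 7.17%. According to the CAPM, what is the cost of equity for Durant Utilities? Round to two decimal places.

7.24%

β = ρ × σ_i / σ_m = 0.255 × 47.54% / 21.84% = 0.5551
E(R) = 3.26% + 0.5551 × 7.17% = 7.24%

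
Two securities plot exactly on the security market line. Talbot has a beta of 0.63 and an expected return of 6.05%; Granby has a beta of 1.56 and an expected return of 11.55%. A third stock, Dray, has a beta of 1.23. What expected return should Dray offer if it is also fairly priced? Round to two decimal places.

9.60%

MRP (SML slope) = (11.55% − 6.05%) / (1.56 − 0.63) = 5.50% / 0.93 = 5.9140%
R_f (intercept) = 6.05% − 0.63 × 5.9140% = 2.3242%
E(R_Dray) = R_f + β × MRP = 2.3242% + 1.23 × 5.9140% = 9.60%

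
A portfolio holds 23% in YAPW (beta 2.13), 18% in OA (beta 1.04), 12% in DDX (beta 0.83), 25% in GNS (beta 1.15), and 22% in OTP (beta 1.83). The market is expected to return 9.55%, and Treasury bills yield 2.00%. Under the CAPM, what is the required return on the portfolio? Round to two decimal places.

β_P = Σ w_i β_i = 0.23×2.13 + 0.18×1.04 + 0.12×0.83 + 0.25×1.15 + 0.22×1.83 = 1.4668
MRP = 9.55% − 2.00% = 7.55%
E(R_P) = R_f + β_P × MRP = 2.00% + 1.4668 × 7.55% = 13.07%

13.07%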